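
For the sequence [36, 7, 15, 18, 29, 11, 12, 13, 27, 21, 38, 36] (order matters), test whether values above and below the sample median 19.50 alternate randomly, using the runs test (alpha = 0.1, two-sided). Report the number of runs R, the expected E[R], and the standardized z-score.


Step 1: Compute median = 19.50; label A = above, B = below.
Labels in order: ABBBABBBAAAA  (n_A = 6, n_B = 6)
Step 2: Count runs R = 5.
Step 3: Under H0 (random ordering), E[R] = 2*n_A*n_B/(n_A+n_B) + 1 = 2*6*6/12 + 1 = 7.0000.
        Var[R] = 2*n_A*n_B*(2*n_A*n_B - n_A - n_B) / ((n_A+n_B)^2 * (n_A+n_B-1)) = 4320/1584 = 2.7273.
        SD[R] = 1.6514.
Step 4: Continuity-corrected z = (R + 0.5 - E[R]) / SD[R] = (5 + 0.5 - 7.0000) / 1.6514 = -0.9083.
Step 5: Two-sided p-value via normal approximation = 2*(1 - Phi(|z|)) = 0.363722.
Step 6: alpha = 0.1. fail to reject H0.

R = 5, z = -0.9083, p = 0.363722, fail to reject H0.


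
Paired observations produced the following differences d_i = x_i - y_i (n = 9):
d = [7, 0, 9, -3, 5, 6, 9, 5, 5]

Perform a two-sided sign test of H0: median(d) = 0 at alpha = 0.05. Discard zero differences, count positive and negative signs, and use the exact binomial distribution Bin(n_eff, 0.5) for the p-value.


Step 1: Discard zero differences. Original n = 9; n_eff = number of nonzero differences = 8.
Nonzero differences (with sign): +7, +9, -3, +5, +6, +9, +5, +5
Step 2: Count signs: positive = 7, negative = 1.
Step 3: Under H0: P(positive) = 0.5, so the number of positives S ~ Bin(8, 0.5).
Step 4: Two-sided exact p-value = sum of Bin(8,0.5) probabilities at or below the observed probability = 0.070312.
Step 5: alpha = 0.05. fail to reject H0.

n_eff = 8, pos = 7, neg = 1, p = 0.070312, fail to reject H0.


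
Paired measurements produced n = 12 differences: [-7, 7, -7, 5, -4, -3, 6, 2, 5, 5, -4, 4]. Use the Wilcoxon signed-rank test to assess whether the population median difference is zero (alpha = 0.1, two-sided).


Step 1: Drop any zero differences (none here) and take |d_i|.
|d| = [7, 7, 7, 5, 4, 3, 6, 2, 5, 5, 4, 4]
Step 2: Midrank |d_i| (ties get averaged ranks).
ranks: |7|->11, |7|->11, |7|->11, |5|->7, |4|->4, |3|->2, |6|->9, |2|->1, |5|->7, |5|->7, |4|->4, |4|->4
Step 3: Attach original signs; sum ranks with positive sign and with negative sign.
W+ = 11 + 7 + 9 + 1 + 7 + 7 + 4 = 46
W- = 11 + 11 + 4 + 2 + 4 = 32
(Check: W+ + W- = 78 should equal n(n+1)/2 = 78.)
Step 4: Test statistic W = min(W+, W-) = 32.
Step 5: Ties in |d|, so use the tie-corrected normal approximation.
        E[W] = n(n+1)/4 = 12*13/4 = 39.
        Tie groups: |d|=4 (t=3), |d|=5 (t=3), |d|=7 (t=3); sum(t^3 - t) = 72.
        Var[W] = n(n+1)(2n+1)/24 - sum(t^3-t)/48 = 3900/24 - 72/48 = 161.
        z = (W - E[W]) / sqrt(Var[W]) = (32 - 39) / 12.6886 = -0.5517.
        Two-sided p = 2*Phi(z) = 0.581169.
Step 6: alpha = 0.1. fail to reject H0.

W+ = 46, W- = 32, W = min = 32, p = 0.581169, fail to reject H0.


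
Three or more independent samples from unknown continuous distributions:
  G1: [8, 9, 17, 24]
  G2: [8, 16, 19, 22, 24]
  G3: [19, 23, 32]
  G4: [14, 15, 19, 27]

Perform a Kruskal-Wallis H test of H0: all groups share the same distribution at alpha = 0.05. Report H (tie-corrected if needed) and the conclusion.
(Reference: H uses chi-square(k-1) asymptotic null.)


Step 1: Combine all N = 16 observations and assign midranks.
sorted (value, group, rank): (8,G1,1.5), (8,G2,1.5), (9,G1,3), (14,G4,4), (15,G4,5), (16,G2,6), (17,G1,7), (19,G2,9), (19,G3,9), (19,G4,9), (22,G2,11), (23,G3,12), (24,G1,13.5), (24,G2,13.5), (27,G4,15), (32,G3,16)
Step 2: Sum ranks within each group.
R_1 = 25 (n_1 = 4)
R_2 = 41 (n_2 = 5)
R_3 = 37 (n_3 = 3)
R_4 = 33 (n_4 = 4)
Step 3: H = 12/(N(N+1)) * sum(R_i^2/n_i) - 3(N+1)
     = 12/(16*17) * (25^2/4 + 41^2/5 + 37^2/3 + 33^2/4) - 3*17
     = 0.044118 * 1221.03 - 51
     = 2.869118.
Step 4: Ties present; correction factor C = 1 - 36/(16^3 - 16) = 0.991176. Corrected H = 2.869118 / 0.991176 = 2.894659.
Step 5: Under H0, H ~ chi^2(3); p-value = 0.408153.
Step 6: alpha = 0.05. fail to reject H0.

H = 2.8947, df = 3, p = 0.408153, fail to reject H0.


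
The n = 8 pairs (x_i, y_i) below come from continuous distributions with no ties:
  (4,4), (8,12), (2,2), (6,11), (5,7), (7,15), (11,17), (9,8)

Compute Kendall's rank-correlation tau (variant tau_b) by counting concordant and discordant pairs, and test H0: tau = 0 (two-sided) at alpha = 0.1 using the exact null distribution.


Step 1: Enumerate the 28 unordered pairs (i,j) with i<j and classify each by sign(x_j-x_i) * sign(y_j-y_i).
  (1,2):dx=+4,dy=+8->C; (1,3):dx=-2,dy=-2->C; (1,4):dx=+2,dy=+7->C; (1,5):dx=+1,dy=+3->C
  (1,6):dx=+3,dy=+11->C; (1,7):dx=+7,dy=+13->C; (1,8):dx=+5,dy=+4->C; (2,3):dx=-6,dy=-10->C
  (2,4):dx=-2,dy=-1->C; (2,5):dx=-3,dy=-5->C; (2,6):dx=-1,dy=+3->D; (2,7):dx=+3,dy=+5->C
  (2,8):dx=+1,dy=-4->D; (3,4):dx=+4,dy=+9->C; (3,5):dx=+3,dy=+5->C; (3,6):dx=+5,dy=+13->C
  (3,7):dx=+9,dy=+15->C; (3,8):dx=+7,dy=+6->C; (4,5):dx=-1,dy=-4->C; (4,6):dx=+1,dy=+4->C
  (4,7):dx=+5,dy=+6->C; (4,8):dx=+3,dy=-3->D; (5,6):dx=+2,dy=+8->C; (5,7):dx=+6,dy=+10->C
  (5,8):dx=+4,dy=+1->C; (6,7):dx=+4,dy=+2->C; (6,8):dx=+2,dy=-7->D; (7,8):dx=-2,dy=-9->C
Step 2: C = 24, D = 4, total pairs = 28.
Step 3: tau = (C - D)/(n(n-1)/2) = (24 - 4)/28 = 0.714286.
Step 4: Exact two-sided p-value (enumerate n! = 40320 permutations of y under H0): p = 0.014137.
Step 5: alpha = 0.1. reject H0.

tau_b = 0.7143 (C=24, D=4), p = 0.014137, reject H0.


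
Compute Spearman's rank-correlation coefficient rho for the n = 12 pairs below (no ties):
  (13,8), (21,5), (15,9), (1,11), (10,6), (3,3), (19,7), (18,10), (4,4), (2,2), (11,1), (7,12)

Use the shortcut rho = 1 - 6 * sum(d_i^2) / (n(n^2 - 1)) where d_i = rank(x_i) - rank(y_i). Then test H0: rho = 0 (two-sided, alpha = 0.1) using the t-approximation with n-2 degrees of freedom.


Step 1: Rank x and y separately (midranks; no ties here).
rank(x): 13->8, 21->12, 15->9, 1->1, 10->6, 3->3, 19->11, 18->10, 4->4, 2->2, 11->7, 7->5
rank(y): 8->8, 5->5, 9->9, 11->11, 6->6, 3->3, 7->7, 10->10, 4->4, 2->2, 1->1, 12->12
Step 2: d_i = R_x(i) - R_y(i); compute d_i^2.
  (8-8)^2=0, (12-5)^2=49, (9-9)^2=0, (1-11)^2=100, (6-6)^2=0, (3-3)^2=0, (11-7)^2=16, (10-10)^2=0, (4-4)^2=0, (2-2)^2=0, (7-1)^2=36, (5-12)^2=49
sum(d^2) = 250.
Step 3: rho = 1 - 6*250 / (12*(12^2 - 1)) = 1 - 1500/1716 = 0.125874.
Step 4: Under H0, t = rho * sqrt((n-2)/(1-rho^2)) = 0.4012 ~ t(10).
Step 5: Two-sided p-value from the t-distribution with 10 df = 0.696683.
Step 6: alpha = 0.1. fail to reject H0.

rho = 0.1259, p = 0.696683, fail to reject H0 at alpha = 0.1.


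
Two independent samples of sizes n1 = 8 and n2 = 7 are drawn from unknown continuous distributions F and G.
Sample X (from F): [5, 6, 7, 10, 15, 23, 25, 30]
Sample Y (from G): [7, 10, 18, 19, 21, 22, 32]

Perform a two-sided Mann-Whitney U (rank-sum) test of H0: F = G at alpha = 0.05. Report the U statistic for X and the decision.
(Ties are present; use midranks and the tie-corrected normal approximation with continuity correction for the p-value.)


Step 1: Combine and sort all 15 observations; assign midranks.
sorted (value, group): (5,X), (6,X), (7,X), (7,Y), (10,X), (10,Y), (15,X), (18,Y), (19,Y), (21,Y), (22,Y), (23,X), (25,X), (30,X), (32,Y)
ranks: 5->1, 6->2, 7->3.5, 7->3.5, 10->5.5, 10->5.5, 15->7, 18->8, 19->9, 21->10, 22->11, 23->12, 25->13, 30->14, 32->15
Step 2: Rank sum for X: R1 = 1 + 2 + 3.5 + 5.5 + 7 + 12 + 13 + 14 = 58.
Step 3: U_X = R1 - n1(n1+1)/2 = 58 - 8*9/2 = 58 - 36 = 22.
       U_Y = n1*n2 - U_X = 56 - 22 = 34.
Step 4: Ties are present, so use the tie-corrected normal approximation (with continuity correction) for the p-value.
Step 5: p-value = 0.523707; compare to alpha = 0.05. fail to reject H0.

U_X = 22, p = 0.523707, fail to reject H0 at alpha = 0.05.


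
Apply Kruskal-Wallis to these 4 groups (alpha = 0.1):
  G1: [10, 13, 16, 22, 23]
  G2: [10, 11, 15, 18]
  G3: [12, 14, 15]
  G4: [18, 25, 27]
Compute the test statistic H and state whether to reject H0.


Step 1: Combine all N = 15 observations and assign midranks.
sorted (value, group, rank): (10,G1,1.5), (10,G2,1.5), (11,G2,3), (12,G3,4), (13,G1,5), (14,G3,6), (15,G2,7.5), (15,G3,7.5), (16,G1,9), (18,G2,10.5), (18,G4,10.5), (22,G1,12), (23,G1,13), (25,G4,14), (27,G4,15)
Step 2: Sum ranks within each group.
R_1 = 40.5 (n_1 = 5)
R_2 = 22.5 (n_2 = 4)
R_3 = 17.5 (n_3 = 3)
R_4 = 39.5 (n_4 = 3)
Step 3: H = 12/(N(N+1)) * sum(R_i^2/n_i) - 3(N+1)
     = 12/(15*16) * (40.5^2/5 + 22.5^2/4 + 17.5^2/3 + 39.5^2/3) - 3*16
     = 0.050000 * 1076.78 - 48
     = 5.838958.
Step 4: Ties present; correction factor C = 1 - 18/(15^3 - 15) = 0.994643. Corrected H = 5.838958 / 0.994643 = 5.870407.
Step 5: Under H0, H ~ chi^2(3); p-value = 0.118088.
Step 6: alpha = 0.1. fail to reject H0.

H = 5.8704, df = 3, p = 0.118088, fail to reject H0.


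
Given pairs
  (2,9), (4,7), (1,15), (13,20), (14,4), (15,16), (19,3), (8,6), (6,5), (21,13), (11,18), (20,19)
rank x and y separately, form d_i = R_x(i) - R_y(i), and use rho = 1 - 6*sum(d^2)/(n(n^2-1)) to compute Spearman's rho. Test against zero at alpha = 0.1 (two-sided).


Step 1: Rank x and y separately (midranks; no ties here).
rank(x): 2->2, 4->3, 1->1, 13->7, 14->8, 15->9, 19->10, 8->5, 6->4, 21->12, 11->6, 20->11
rank(y): 9->6, 7->5, 15->8, 20->12, 4->2, 16->9, 3->1, 6->4, 5->3, 13->7, 18->10, 19->11
Step 2: d_i = R_x(i) - R_y(i); compute d_i^2.
  (2-6)^2=16, (3-5)^2=4, (1-8)^2=49, (7-12)^2=25, (8-2)^2=36, (9-9)^2=0, (10-1)^2=81, (5-4)^2=1, (4-3)^2=1, (12-7)^2=25, (6-10)^2=16, (11-11)^2=0
sum(d^2) = 254.
Step 3: rho = 1 - 6*254 / (12*(12^2 - 1)) = 1 - 1524/1716 = 0.111888.
Step 4: Under H0, t = rho * sqrt((n-2)/(1-rho^2)) = 0.3561 ~ t(10).
Step 5: Two-sided p-value from the t-distribution with 10 df = 0.729195.
Step 6: alpha = 0.1. fail to reject H0.

rho = 0.1119, p = 0.729195, fail to reject H0 at alpha = 0.1.


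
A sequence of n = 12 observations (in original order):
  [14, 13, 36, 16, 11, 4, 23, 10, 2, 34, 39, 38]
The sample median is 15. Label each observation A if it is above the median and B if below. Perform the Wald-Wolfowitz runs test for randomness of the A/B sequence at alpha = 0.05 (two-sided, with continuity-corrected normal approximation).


Step 1: Compute median = 15; label A = above, B = below.
Labels in order: BBAABBABBAAA  (n_A = 6, n_B = 6)
Step 2: Count runs R = 6.
Step 3: Under H0 (random ordering), E[R] = 2*n_A*n_B/(n_A+n_B) + 1 = 2*6*6/12 + 1 = 7.0000.
        Var[R] = 2*n_A*n_B*(2*n_A*n_B - n_A - n_B) / ((n_A+n_B)^2 * (n_A+n_B-1)) = 4320/1584 = 2.7273.
        SD[R] = 1.6514.
Step 4: Continuity-corrected z = (R + 0.5 - E[R]) / SD[R] = (6 + 0.5 - 7.0000) / 1.6514 = -0.3028.
Step 5: Two-sided p-value via normal approximation = 2*(1 - Phi(|z|)) = 0.762069.
Step 6: alpha = 0.05. fail to reject H0.

R = 6, z = -0.3028, p = 0.762069, fail to reject H0.


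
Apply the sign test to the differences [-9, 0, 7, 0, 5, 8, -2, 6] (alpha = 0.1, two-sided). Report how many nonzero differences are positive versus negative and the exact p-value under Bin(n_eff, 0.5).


Step 1: Discard zero differences. Original n = 8; n_eff = number of nonzero differences = 6.
Nonzero differences (with sign): -9, +7, +5, +8, -2, +6
Step 2: Count signs: positive = 4, negative = 2.
Step 3: Under H0: P(positive) = 0.5, so the number of positives S ~ Bin(6, 0.5).
Step 4: Two-sided exact p-value = sum of Bin(6,0.5) probabilities at or below the observed probability = 0.687500.
Step 5: alpha = 0.1. fail to reject H0.

n_eff = 6, pos = 4, neg = 2, p = 0.687500, fail to reject H0.


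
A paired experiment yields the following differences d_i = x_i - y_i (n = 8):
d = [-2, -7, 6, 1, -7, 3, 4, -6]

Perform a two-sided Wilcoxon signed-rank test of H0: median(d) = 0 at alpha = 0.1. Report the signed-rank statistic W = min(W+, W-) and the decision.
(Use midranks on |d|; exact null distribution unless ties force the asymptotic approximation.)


Step 1: Drop any zero differences (none here) and take |d_i|.
|d| = [2, 7, 6, 1, 7, 3, 4, 6]
Step 2: Midrank |d_i| (ties get averaged ranks).
ranks: |2|->2, |7|->7.5, |6|->5.5, |1|->1, |7|->7.5, |3|->3, |4|->4, |6|->5.5
Step 3: Attach original signs; sum ranks with positive sign and with negative sign.
W+ = 5.5 + 1 + 3 + 4 = 13.5
W- = 2 + 7.5 + 7.5 + 5.5 = 22.5
(Check: W+ + W- = 36 should equal n(n+1)/2 = 36.)
Step 4: Test statistic W = min(W+, W-) = 13.5.
Step 5: Ties in |d|, so use the tie-corrected normal approximation.
        E[W] = n(n+1)/4 = 8*9/4 = 18.
        Tie groups: |d|=6 (t=2), |d|=7 (t=2); sum(t^3 - t) = 12.
        Var[W] = n(n+1)(2n+1)/24 - sum(t^3-t)/48 = 1224/24 - 12/48 = 50.75.
        z = (W - E[W]) / sqrt(Var[W]) = (13.5 - 18) / 7.1239 = -0.6317.
        Two-sided p = 2*Phi(z) = 0.527599.
Step 6: alpha = 0.1. fail to reject H0.

W+ = 13.5, W- = 22.5, W = min = 13.5, p = 0.527599, fail to reject H0.


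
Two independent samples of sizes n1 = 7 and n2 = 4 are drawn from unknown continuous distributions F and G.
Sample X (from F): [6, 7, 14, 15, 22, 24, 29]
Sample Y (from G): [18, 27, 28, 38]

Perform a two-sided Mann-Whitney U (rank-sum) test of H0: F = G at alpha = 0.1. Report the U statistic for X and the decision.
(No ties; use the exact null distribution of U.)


Step 1: Combine and sort all 11 observations; assign midranks.
sorted (value, group): (6,X), (7,X), (14,X), (15,X), (18,Y), (22,X), (24,X), (27,Y), (28,Y), (29,X), (38,Y)
ranks: 6->1, 7->2, 14->3, 15->4, 18->5, 22->6, 24->7, 27->8, 28->9, 29->10, 38->11
Step 2: Rank sum for X: R1 = 1 + 2 + 3 + 4 + 6 + 7 + 10 = 33.
Step 3: U_X = R1 - n1(n1+1)/2 = 33 - 7*8/2 = 33 - 28 = 5.
       U_Y = n1*n2 - U_X = 28 - 5 = 23.
Step 4: No ties, so the exact null distribution of U (based on enumerating the C(11,7) = 330 equally likely rank assignments) gives the two-sided p-value.
Step 5: p-value = 0.109091; compare to alpha = 0.1. fail to reject H0.

U_X = 5, p = 0.109091, fail to reject H0 at alpha = 0.1.


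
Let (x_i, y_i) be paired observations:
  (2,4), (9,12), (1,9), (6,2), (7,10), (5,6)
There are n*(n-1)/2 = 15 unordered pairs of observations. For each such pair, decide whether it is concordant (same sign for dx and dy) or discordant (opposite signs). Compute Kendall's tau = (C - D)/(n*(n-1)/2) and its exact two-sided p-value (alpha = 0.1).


Step 1: Enumerate the 15 unordered pairs (i,j) with i<j and classify each by sign(x_j-x_i) * sign(y_j-y_i).
  (1,2):dx=+7,dy=+8->C; (1,3):dx=-1,dy=+5->D; (1,4):dx=+4,dy=-2->D; (1,5):dx=+5,dy=+6->C
  (1,6):dx=+3,dy=+2->C; (2,3):dx=-8,dy=-3->C; (2,4):dx=-3,dy=-10->C; (2,5):dx=-2,dy=-2->C
  (2,6):dx=-4,dy=-6->C; (3,4):dx=+5,dy=-7->D; (3,5):dx=+6,dy=+1->C; (3,6):dx=+4,dy=-3->D
  (4,5):dx=+1,dy=+8->C; (4,6):dx=-1,dy=+4->D; (5,6):dx=-2,dy=-4->C
Step 2: C = 10, D = 5, total pairs = 15.
Step 3: tau = (C - D)/(n(n-1)/2) = (10 - 5)/15 = 0.333333.
Step 4: Exact two-sided p-value (enumerate n! = 720 permutations of y under H0): p = 0.469444.
Step 5: alpha = 0.1. fail to reject H0.

tau_b = 0.3333 (C=10, D=5), p = 0.469444, fail to reject H0.


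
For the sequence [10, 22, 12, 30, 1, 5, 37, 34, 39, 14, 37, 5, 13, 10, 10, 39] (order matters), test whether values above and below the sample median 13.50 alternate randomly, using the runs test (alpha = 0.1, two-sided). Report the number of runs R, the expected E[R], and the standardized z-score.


Step 1: Compute median = 13.50; label A = above, B = below.
Labels in order: BABABBAAAAABBBBA  (n_A = 8, n_B = 8)
Step 2: Count runs R = 8.
Step 3: Under H0 (random ordering), E[R] = 2*n_A*n_B/(n_A+n_B) + 1 = 2*8*8/16 + 1 = 9.0000.
        Var[R] = 2*n_A*n_B*(2*n_A*n_B - n_A - n_B) / ((n_A+n_B)^2 * (n_A+n_B-1)) = 14336/3840 = 3.7333.
        SD[R] = 1.9322.
Step 4: Continuity-corrected z = (R + 0.5 - E[R]) / SD[R] = (8 + 0.5 - 9.0000) / 1.9322 = -0.2588.
Step 5: Two-sided p-value via normal approximation = 2*(1 - Phi(|z|)) = 0.795809.
Step 6: alpha = 0.1. fail to reject H0.

R = 8, z = -0.2588, p = 0.795809, fail to reject H0.


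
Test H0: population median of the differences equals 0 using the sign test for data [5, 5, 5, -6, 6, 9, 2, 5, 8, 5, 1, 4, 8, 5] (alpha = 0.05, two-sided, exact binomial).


Step 1: Discard zero differences. Original n = 14; n_eff = number of nonzero differences = 14.
Nonzero differences (with sign): +5, +5, +5, -6, +6, +9, +2, +5, +8, +5, +1, +4, +8, +5
Step 2: Count signs: positive = 13, negative = 1.
Step 3: Under H0: P(positive) = 0.5, so the number of positives S ~ Bin(14, 0.5).
Step 4: Two-sided exact p-value = sum of Bin(14,0.5) probabilities at or below the observed probability = 0.001831.
Step 5: alpha = 0.05. reject H0.

n_eff = 14, pos = 13, neg = 1, p = 0.001831, reject H0.


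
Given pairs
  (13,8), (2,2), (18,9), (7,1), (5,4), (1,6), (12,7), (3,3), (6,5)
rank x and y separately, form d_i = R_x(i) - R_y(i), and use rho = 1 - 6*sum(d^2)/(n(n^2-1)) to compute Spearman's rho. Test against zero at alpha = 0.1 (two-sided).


Step 1: Rank x and y separately (midranks; no ties here).
rank(x): 13->8, 2->2, 18->9, 7->6, 5->4, 1->1, 12->7, 3->3, 6->5
rank(y): 8->8, 2->2, 9->9, 1->1, 4->4, 6->6, 7->7, 3->3, 5->5
Step 2: d_i = R_x(i) - R_y(i); compute d_i^2.
  (8-8)^2=0, (2-2)^2=0, (9-9)^2=0, (6-1)^2=25, (4-4)^2=0, (1-6)^2=25, (7-7)^2=0, (3-3)^2=0, (5-5)^2=0
sum(d^2) = 50.
Step 3: rho = 1 - 6*50 / (9*(9^2 - 1)) = 1 - 300/720 = 0.583333.
Step 4: Under H0, t = rho * sqrt((n-2)/(1-rho^2)) = 1.9001 ~ t(7).
Step 5: Two-sided p-value from the t-distribution with 7 df = 0.099186.
Step 6: alpha = 0.1. reject H0.

rho = 0.5833, p = 0.099186, reject H0 at alpha = 0.1.


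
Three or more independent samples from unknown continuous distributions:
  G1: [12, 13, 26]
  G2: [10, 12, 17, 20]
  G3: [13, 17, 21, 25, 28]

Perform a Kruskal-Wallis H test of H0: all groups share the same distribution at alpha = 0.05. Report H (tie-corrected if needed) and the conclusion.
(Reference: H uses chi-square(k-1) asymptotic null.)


Step 1: Combine all N = 12 observations and assign midranks.
sorted (value, group, rank): (10,G2,1), (12,G1,2.5), (12,G2,2.5), (13,G1,4.5), (13,G3,4.5), (17,G2,6.5), (17,G3,6.5), (20,G2,8), (21,G3,9), (25,G3,10), (26,G1,11), (28,G3,12)
Step 2: Sum ranks within each group.
R_1 = 18 (n_1 = 3)
R_2 = 18 (n_2 = 4)
R_3 = 42 (n_3 = 5)
Step 3: H = 12/(N(N+1)) * sum(R_i^2/n_i) - 3(N+1)
     = 12/(12*13) * (18^2/3 + 18^2/4 + 42^2/5) - 3*13
     = 0.076923 * 541.8 - 39
     = 2.676923.
Step 4: Ties present; correction factor C = 1 - 18/(12^3 - 12) = 0.989510. Corrected H = 2.676923 / 0.989510 = 2.705300.
Step 5: Under H0, H ~ chi^2(2); p-value = 0.258554.
Step 6: alpha = 0.05. fail to reject H0.

H = 2.7053, df = 2, p = 0.258554, fail to reject H0.


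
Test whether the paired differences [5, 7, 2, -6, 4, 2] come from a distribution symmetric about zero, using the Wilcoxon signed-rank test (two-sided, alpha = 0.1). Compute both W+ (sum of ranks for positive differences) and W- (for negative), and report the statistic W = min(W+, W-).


Step 1: Drop any zero differences (none here) and take |d_i|.
|d| = [5, 7, 2, 6, 4, 2]
Step 2: Midrank |d_i| (ties get averaged ranks).
ranks: |5|->4, |7|->6, |2|->1.5, |6|->5, |4|->3, |2|->1.5
Step 3: Attach original signs; sum ranks with positive sign and with negative sign.
W+ = 4 + 6 + 1.5 + 3 + 1.5 = 16
W- = 5 = 5
(Check: W+ + W- = 21 should equal n(n+1)/2 = 21.)
Step 4: Test statistic W = min(W+, W-) = 5.
Step 5: Ties in |d|, so use the tie-corrected normal approximation.
        E[W] = n(n+1)/4 = 6*7/4 = 10.5.
        Tie groups: |d|=2 (t=2); sum(t^3 - t) = 6.
        Var[W] = n(n+1)(2n+1)/24 - sum(t^3-t)/48 = 546/24 - 6/48 = 22.625.
        z = (W - E[W]) / sqrt(Var[W]) = (5 - 10.5) / 4.7566 = -1.1563.
        Two-sided p = 2*Phi(z) = 0.247561.
Step 6: alpha = 0.1. fail to reject H0.

W+ = 16, W- = 5, W = min = 5, p = 0.247561, fail to reject H0.


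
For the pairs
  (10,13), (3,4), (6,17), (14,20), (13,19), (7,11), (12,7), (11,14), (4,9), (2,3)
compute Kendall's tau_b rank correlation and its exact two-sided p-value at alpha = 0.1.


Step 1: Enumerate the 45 unordered pairs (i,j) with i<j and classify each by sign(x_j-x_i) * sign(y_j-y_i).
  (1,2):dx=-7,dy=-9->C; (1,3):dx=-4,dy=+4->D; (1,4):dx=+4,dy=+7->C; (1,5):dx=+3,dy=+6->C
  (1,6):dx=-3,dy=-2->C; (1,7):dx=+2,dy=-6->D; (1,8):dx=+1,dy=+1->C; (1,9):dx=-6,dy=-4->C
  (1,10):dx=-8,dy=-10->C; (2,3):dx=+3,dy=+13->C; (2,4):dx=+11,dy=+16->C; (2,5):dx=+10,dy=+15->C
  (2,6):dx=+4,dy=+7->C; (2,7):dx=+9,dy=+3->C; (2,8):dx=+8,dy=+10->C; (2,9):dx=+1,dy=+5->C
  (2,10):dx=-1,dy=-1->C; (3,4):dx=+8,dy=+3->C; (3,5):dx=+7,dy=+2->C; (3,6):dx=+1,dy=-6->D
  (3,7):dx=+6,dy=-10->D; (3,8):dx=+5,dy=-3->D; (3,9):dx=-2,dy=-8->C; (3,10):dx=-4,dy=-14->C
  (4,5):dx=-1,dy=-1->C; (4,6):dx=-7,dy=-9->C; (4,7):dx=-2,dy=-13->C; (4,8):dx=-3,dy=-6->C
  (4,9):dx=-10,dy=-11->C; (4,10):dx=-12,dy=-17->C; (5,6):dx=-6,dy=-8->C; (5,7):dx=-1,dy=-12->C
  (5,8):dx=-2,dy=-5->C; (5,9):dx=-9,dy=-10->C; (5,10):dx=-11,dy=-16->C; (6,7):dx=+5,dy=-4->D
  (6,8):dx=+4,dy=+3->C; (6,9):dx=-3,dy=-2->C; (6,10):dx=-5,dy=-8->C; (7,8):dx=-1,dy=+7->D
  (7,9):dx=-8,dy=+2->D; (7,10):dx=-10,dy=-4->C; (8,9):dx=-7,dy=-5->C; (8,10):dx=-9,dy=-11->C
  (9,10):dx=-2,dy=-6->C
Step 2: C = 37, D = 8, total pairs = 45.
Step 3: tau = (C - D)/(n(n-1)/2) = (37 - 8)/45 = 0.644444.
Step 4: Exact two-sided p-value (enumerate n! = 3628800 permutations of y under H0): p = 0.009148.
Step 5: alpha = 0.1. reject H0.

tau_b = 0.6444 (C=37, D=8), p = 0.009148, reject H0.


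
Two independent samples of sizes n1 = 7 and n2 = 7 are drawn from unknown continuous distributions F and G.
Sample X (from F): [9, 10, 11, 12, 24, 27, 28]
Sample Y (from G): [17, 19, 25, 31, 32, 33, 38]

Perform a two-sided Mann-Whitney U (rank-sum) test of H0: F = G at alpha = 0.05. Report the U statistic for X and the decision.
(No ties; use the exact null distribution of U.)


Step 1: Combine and sort all 14 observations; assign midranks.
sorted (value, group): (9,X), (10,X), (11,X), (12,X), (17,Y), (19,Y), (24,X), (25,Y), (27,X), (28,X), (31,Y), (32,Y), (33,Y), (38,Y)
ranks: 9->1, 10->2, 11->3, 12->4, 17->5, 19->6, 24->7, 25->8, 27->9, 28->10, 31->11, 32->12, 33->13, 38->14
Step 2: Rank sum for X: R1 = 1 + 2 + 3 + 4 + 7 + 9 + 10 = 36.
Step 3: U_X = R1 - n1(n1+1)/2 = 36 - 7*8/2 = 36 - 28 = 8.
       U_Y = n1*n2 - U_X = 49 - 8 = 41.
Step 4: No ties, so the exact null distribution of U (based on enumerating the C(14,7) = 3432 equally likely rank assignments) gives the two-sided p-value.
Step 5: p-value = 0.037879; compare to alpha = 0.05. reject H0.

U_X = 8, p = 0.037879, reject H0 at alpha = 0.05.


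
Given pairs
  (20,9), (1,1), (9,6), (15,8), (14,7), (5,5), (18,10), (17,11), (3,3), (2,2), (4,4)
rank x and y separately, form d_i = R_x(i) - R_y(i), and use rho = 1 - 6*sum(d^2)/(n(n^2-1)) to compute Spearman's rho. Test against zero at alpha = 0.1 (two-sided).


Step 1: Rank x and y separately (midranks; no ties here).
rank(x): 20->11, 1->1, 9->6, 15->8, 14->7, 5->5, 18->10, 17->9, 3->3, 2->2, 4->4
rank(y): 9->9, 1->1, 6->6, 8->8, 7->7, 5->5, 10->10, 11->11, 3->3, 2->2, 4->4
Step 2: d_i = R_x(i) - R_y(i); compute d_i^2.
  (11-9)^2=4, (1-1)^2=0, (6-6)^2=0, (8-8)^2=0, (7-7)^2=0, (5-5)^2=0, (10-10)^2=0, (9-11)^2=4, (3-3)^2=0, (2-2)^2=0, (4-4)^2=0
sum(d^2) = 8.
Step 3: rho = 1 - 6*8 / (11*(11^2 - 1)) = 1 - 48/1320 = 0.963636.
Step 4: Under H0, t = rho * sqrt((n-2)/(1-rho^2)) = 10.8186 ~ t(9).
Step 5: Two-sided p-value from the t-distribution with 9 df = 0.000002.
Step 6: alpha = 0.1. reject H0.

rho = 0.9636, p = 0.000002, reject H0 at alpha = 0.1.


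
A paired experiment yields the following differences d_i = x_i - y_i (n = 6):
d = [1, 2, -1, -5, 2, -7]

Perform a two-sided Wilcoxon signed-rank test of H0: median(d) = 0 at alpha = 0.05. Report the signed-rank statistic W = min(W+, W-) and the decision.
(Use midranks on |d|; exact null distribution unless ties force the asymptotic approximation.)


Step 1: Drop any zero differences (none here) and take |d_i|.
|d| = [1, 2, 1, 5, 2, 7]
Step 2: Midrank |d_i| (ties get averaged ranks).
ranks: |1|->1.5, |2|->3.5, |1|->1.5, |5|->5, |2|->3.5, |7|->6
Step 3: Attach original signs; sum ranks with positive sign and with negative sign.
W+ = 1.5 + 3.5 + 3.5 = 8.5
W- = 1.5 + 5 + 6 = 12.5
(Check: W+ + W- = 21 should equal n(n+1)/2 = 21.)
Step 4: Test statistic W = min(W+, W-) = 8.5.
Step 5: Ties in |d|, so use the tie-corrected normal approximation.
        E[W] = n(n+1)/4 = 6*7/4 = 10.5.
        Tie groups: |d|=1 (t=2), |d|=2 (t=2); sum(t^3 - t) = 12.
        Var[W] = n(n+1)(2n+1)/24 - sum(t^3-t)/48 = 546/24 - 12/48 = 22.5.
        z = (W - E[W]) / sqrt(Var[W]) = (8.5 - 10.5) / 4.7434 = -0.4216.
        Two-sided p = 2*Phi(z) = 0.673290.
Step 6: alpha = 0.05. fail to reject H0.

W+ = 8.5, W- = 12.5, W = min = 8.5, p = 0.673290, fail to reject H0.


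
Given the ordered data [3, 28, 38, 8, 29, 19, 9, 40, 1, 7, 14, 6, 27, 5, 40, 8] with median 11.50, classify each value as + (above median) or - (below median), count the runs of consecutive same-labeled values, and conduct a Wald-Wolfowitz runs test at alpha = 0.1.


Step 1: Compute median = 11.50; label A = above, B = below.
Labels in order: BAABAABABBABABAB  (n_A = 8, n_B = 8)
Step 2: Count runs R = 13.
Step 3: Under H0 (random ordering), E[R] = 2*n_A*n_B/(n_A+n_B) + 1 = 2*8*8/16 + 1 = 9.0000.
        Var[R] = 2*n_A*n_B*(2*n_A*n_B - n_A - n_B) / ((n_A+n_B)^2 * (n_A+n_B-1)) = 14336/3840 = 3.7333.
        SD[R] = 1.9322.
Step 4: Continuity-corrected z = (R - 0.5 - E[R]) / SD[R] = (13 - 0.5 - 9.0000) / 1.9322 = 1.8114.
Step 5: Two-sided p-value via normal approximation = 2*(1 - Phi(|z|)) = 0.070076.
Step 6: alpha = 0.1. reject H0.

R = 13, z = 1.8114, p = 0.070076, reject H0.


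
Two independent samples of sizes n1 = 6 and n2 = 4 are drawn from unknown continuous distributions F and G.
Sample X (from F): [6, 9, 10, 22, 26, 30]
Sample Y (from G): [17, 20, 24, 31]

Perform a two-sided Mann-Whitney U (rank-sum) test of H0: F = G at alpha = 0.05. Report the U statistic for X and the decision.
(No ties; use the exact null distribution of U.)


Step 1: Combine and sort all 10 observations; assign midranks.
sorted (value, group): (6,X), (9,X), (10,X), (17,Y), (20,Y), (22,X), (24,Y), (26,X), (30,X), (31,Y)
ranks: 6->1, 9->2, 10->3, 17->4, 20->5, 22->6, 24->7, 26->8, 30->9, 31->10
Step 2: Rank sum for X: R1 = 1 + 2 + 3 + 6 + 8 + 9 = 29.
Step 3: U_X = R1 - n1(n1+1)/2 = 29 - 6*7/2 = 29 - 21 = 8.
       U_Y = n1*n2 - U_X = 24 - 8 = 16.
Step 4: No ties, so the exact null distribution of U (based on enumerating the C(10,6) = 210 equally likely rank assignments) gives the two-sided p-value.
Step 5: p-value = 0.476190; compare to alpha = 0.05. fail to reject H0.

U_X = 8, p = 0.476190, fail to reject H0 at alpha = 0.05.


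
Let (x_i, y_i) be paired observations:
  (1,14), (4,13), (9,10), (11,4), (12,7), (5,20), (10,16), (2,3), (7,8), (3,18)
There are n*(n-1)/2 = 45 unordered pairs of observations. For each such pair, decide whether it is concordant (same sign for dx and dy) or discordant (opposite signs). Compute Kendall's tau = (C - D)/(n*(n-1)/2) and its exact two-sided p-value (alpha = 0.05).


Step 1: Enumerate the 45 unordered pairs (i,j) with i<j and classify each by sign(x_j-x_i) * sign(y_j-y_i).
  (1,2):dx=+3,dy=-1->D; (1,3):dx=+8,dy=-4->D; (1,4):dx=+10,dy=-10->D; (1,5):dx=+11,dy=-7->D
  (1,6):dx=+4,dy=+6->C; (1,7):dx=+9,dy=+2->C; (1,8):dx=+1,dy=-11->D; (1,9):dx=+6,dy=-6->D
  (1,10):dx=+2,dy=+4->C; (2,3):dx=+5,dy=-3->D; (2,4):dx=+7,dy=-9->D; (2,5):dx=+8,dy=-6->D
  (2,6):dx=+1,dy=+7->C; (2,7):dx=+6,dy=+3->C; (2,8):dx=-2,dy=-10->C; (2,9):dx=+3,dy=-5->D
  (2,10):dx=-1,dy=+5->D; (3,4):dx=+2,dy=-6->D; (3,5):dx=+3,dy=-3->D; (3,6):dx=-4,dy=+10->D
  (3,7):dx=+1,dy=+6->C; (3,8):dx=-7,dy=-7->C; (3,9):dx=-2,dy=-2->C; (3,10):dx=-6,dy=+8->D
  (4,5):dx=+1,dy=+3->C; (4,6):dx=-6,dy=+16->D; (4,7):dx=-1,dy=+12->D; (4,8):dx=-9,dy=-1->C
  (4,9):dx=-4,dy=+4->D; (4,10):dx=-8,dy=+14->D; (5,6):dx=-7,dy=+13->D; (5,7):dx=-2,dy=+9->D
  (5,8):dx=-10,dy=-4->C; (5,9):dx=-5,dy=+1->D; (5,10):dx=-9,dy=+11->D; (6,7):dx=+5,dy=-4->D
  (6,8):dx=-3,dy=-17->C; (6,9):dx=+2,dy=-12->D; (6,10):dx=-2,dy=-2->C; (7,8):dx=-8,dy=-13->C
  (7,9):dx=-3,dy=-8->C; (7,10):dx=-7,dy=+2->D; (8,9):dx=+5,dy=+5->C; (8,10):dx=+1,dy=+15->C
  (9,10):dx=-4,dy=+10->D
Step 2: C = 18, D = 27, total pairs = 45.
Step 3: tau = (C - D)/(n(n-1)/2) = (18 - 27)/45 = -0.200000.
Step 4: Exact two-sided p-value (enumerate n! = 3628800 permutations of y under H0): p = 0.484313.
Step 5: alpha = 0.05. fail to reject H0.

tau_b = -0.2000 (C=18, D=27), p = 0.484313, fail to reject H0.


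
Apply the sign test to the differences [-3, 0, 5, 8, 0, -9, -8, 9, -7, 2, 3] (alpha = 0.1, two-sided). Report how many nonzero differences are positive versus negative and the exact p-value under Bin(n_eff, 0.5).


Step 1: Discard zero differences. Original n = 11; n_eff = number of nonzero differences = 9.
Nonzero differences (with sign): -3, +5, +8, -9, -8, +9, -7, +2, +3
Step 2: Count signs: positive = 5, negative = 4.
Step 3: Under H0: P(positive) = 0.5, so the number of positives S ~ Bin(9, 0.5).
Step 4: Two-sided exact p-value = sum of Bin(9,0.5) probabilities at or below the observed probability = 1.000000.
Step 5: alpha = 0.1. fail to reject H0.

n_eff = 9, pos = 5, neg = 4, p = 1.000000, fail to reject H0.


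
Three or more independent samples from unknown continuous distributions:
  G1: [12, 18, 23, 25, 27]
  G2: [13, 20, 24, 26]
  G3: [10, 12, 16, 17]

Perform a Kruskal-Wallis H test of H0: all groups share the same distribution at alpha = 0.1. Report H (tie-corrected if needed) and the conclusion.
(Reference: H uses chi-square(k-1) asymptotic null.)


Step 1: Combine all N = 13 observations and assign midranks.
sorted (value, group, rank): (10,G3,1), (12,G1,2.5), (12,G3,2.5), (13,G2,4), (16,G3,5), (17,G3,6), (18,G1,7), (20,G2,8), (23,G1,9), (24,G2,10), (25,G1,11), (26,G2,12), (27,G1,13)
Step 2: Sum ranks within each group.
R_1 = 42.5 (n_1 = 5)
R_2 = 34 (n_2 = 4)
R_3 = 14.5 (n_3 = 4)
Step 3: H = 12/(N(N+1)) * sum(R_i^2/n_i) - 3(N+1)
     = 12/(13*14) * (42.5^2/5 + 34^2/4 + 14.5^2/4) - 3*14
     = 0.065934 * 702.812 - 42
     = 4.339286.
Step 4: Ties present; correction factor C = 1 - 6/(13^3 - 13) = 0.997253. Corrected H = 4.339286 / 0.997253 = 4.351240.
Step 5: Under H0, H ~ chi^2(2); p-value = 0.113538.
Step 6: alpha = 0.1. fail to reject H0.

H = 4.3512, df = 2, p = 0.113538, fail to reject H0.


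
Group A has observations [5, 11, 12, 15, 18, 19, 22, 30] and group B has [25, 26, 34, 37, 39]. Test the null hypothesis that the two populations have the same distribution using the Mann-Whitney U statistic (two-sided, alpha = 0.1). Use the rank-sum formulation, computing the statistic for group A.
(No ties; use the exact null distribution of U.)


Step 1: Combine and sort all 13 observations; assign midranks.
sorted (value, group): (5,X), (11,X), (12,X), (15,X), (18,X), (19,X), (22,X), (25,Y), (26,Y), (30,X), (34,Y), (37,Y), (39,Y)
ranks: 5->1, 11->2, 12->3, 15->4, 18->5, 19->6, 22->7, 25->8, 26->9, 30->10, 34->11, 37->12, 39->13
Step 2: Rank sum for X: R1 = 1 + 2 + 3 + 4 + 5 + 6 + 7 + 10 = 38.
Step 3: U_X = R1 - n1(n1+1)/2 = 38 - 8*9/2 = 38 - 36 = 2.
       U_Y = n1*n2 - U_X = 40 - 2 = 38.
Step 4: No ties, so the exact null distribution of U (based on enumerating the C(13,8) = 1287 equally likely rank assignments) gives the two-sided p-value.
Step 5: p-value = 0.006216; compare to alpha = 0.1. reject H0.

U_X = 2, p = 0.006216, reject H0 at alpha = 0.1.


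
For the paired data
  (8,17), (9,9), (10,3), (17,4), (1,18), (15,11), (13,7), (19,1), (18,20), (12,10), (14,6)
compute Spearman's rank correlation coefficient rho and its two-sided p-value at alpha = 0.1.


Step 1: Rank x and y separately (midranks; no ties here).
rank(x): 8->2, 9->3, 10->4, 17->9, 1->1, 15->8, 13->6, 19->11, 18->10, 12->5, 14->7
rank(y): 17->9, 9->6, 3->2, 4->3, 18->10, 11->8, 7->5, 1->1, 20->11, 10->7, 6->4
Step 2: d_i = R_x(i) - R_y(i); compute d_i^2.
  (2-9)^2=49, (3-6)^2=9, (4-2)^2=4, (9-3)^2=36, (1-10)^2=81, (8-8)^2=0, (6-5)^2=1, (11-1)^2=100, (10-11)^2=1, (5-7)^2=4, (7-4)^2=9
sum(d^2) = 294.
Step 3: rho = 1 - 6*294 / (11*(11^2 - 1)) = 1 - 1764/1320 = -0.336364.
Step 4: Under H0, t = rho * sqrt((n-2)/(1-rho^2)) = -1.0715 ~ t(9).
Step 5: Two-sided p-value from the t-distribution with 9 df = 0.311824.
Step 6: alpha = 0.1. fail to reject H0.

rho = -0.3364, p = 0.311824, fail to reject H0 at alpha = 0.1.


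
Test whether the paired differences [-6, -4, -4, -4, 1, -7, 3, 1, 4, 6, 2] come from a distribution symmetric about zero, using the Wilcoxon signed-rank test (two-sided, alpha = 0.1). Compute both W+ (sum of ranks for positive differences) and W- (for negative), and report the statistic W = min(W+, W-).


Step 1: Drop any zero differences (none here) and take |d_i|.
|d| = [6, 4, 4, 4, 1, 7, 3, 1, 4, 6, 2]
Step 2: Midrank |d_i| (ties get averaged ranks).
ranks: |6|->9.5, |4|->6.5, |4|->6.5, |4|->6.5, |1|->1.5, |7|->11, |3|->4, |1|->1.5, |4|->6.5, |6|->9.5, |2|->3
Step 3: Attach original signs; sum ranks with positive sign and with negative sign.
W+ = 1.5 + 4 + 1.5 + 6.5 + 9.5 + 3 = 26
W- = 9.5 + 6.5 + 6.5 + 6.5 + 11 = 40
(Check: W+ + W- = 66 should equal n(n+1)/2 = 66.)
Step 4: Test statistic W = min(W+, W-) = 26.
Step 5: Ties in |d|, so use the tie-corrected normal approximation.
        E[W] = n(n+1)/4 = 11*12/4 = 33.
        Tie groups: |d|=1 (t=2), |d|=4 (t=4), |d|=6 (t=2); sum(t^3 - t) = 72.
        Var[W] = n(n+1)(2n+1)/24 - sum(t^3-t)/48 = 3036/24 - 72/48 = 125.
        z = (W - E[W]) / sqrt(Var[W]) = (26 - 33) / 11.1803 = -0.6261.
        Two-sided p = 2*Phi(z) = 0.531250.
Step 6: alpha = 0.1. fail to reject H0.

W+ = 26, W- = 40, W = min = 26, p = 0.531250, fail to reject H0.


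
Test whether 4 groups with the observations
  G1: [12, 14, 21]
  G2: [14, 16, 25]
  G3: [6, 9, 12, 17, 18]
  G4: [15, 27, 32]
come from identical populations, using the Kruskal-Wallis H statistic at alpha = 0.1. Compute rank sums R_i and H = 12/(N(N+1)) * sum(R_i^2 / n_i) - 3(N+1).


Step 1: Combine all N = 14 observations and assign midranks.
sorted (value, group, rank): (6,G3,1), (9,G3,2), (12,G1,3.5), (12,G3,3.5), (14,G1,5.5), (14,G2,5.5), (15,G4,7), (16,G2,8), (17,G3,9), (18,G3,10), (21,G1,11), (25,G2,12), (27,G4,13), (32,G4,14)
Step 2: Sum ranks within each group.
R_1 = 20 (n_1 = 3)
R_2 = 25.5 (n_2 = 3)
R_3 = 25.5 (n_3 = 5)
R_4 = 34 (n_4 = 3)
Step 3: H = 12/(N(N+1)) * sum(R_i^2/n_i) - 3(N+1)
     = 12/(14*15) * (20^2/3 + 25.5^2/3 + 25.5^2/5 + 34^2/3) - 3*15
     = 0.057143 * 865.467 - 45
     = 4.455238.
Step 4: Ties present; correction factor C = 1 - 12/(14^3 - 14) = 0.995604. Corrected H = 4.455238 / 0.995604 = 4.474908.
Step 5: Under H0, H ~ chi^2(3); p-value = 0.214539.
Step 6: alpha = 0.1. fail to reject H0.

H = 4.4749, df = 3, p = 0.214539, fail to reject H0.


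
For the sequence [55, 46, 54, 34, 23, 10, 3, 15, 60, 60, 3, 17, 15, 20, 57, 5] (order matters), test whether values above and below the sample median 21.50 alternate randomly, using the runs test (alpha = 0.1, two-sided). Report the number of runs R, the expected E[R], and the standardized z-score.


Step 1: Compute median = 21.50; label A = above, B = below.
Labels in order: AAAAABBBAABBBBAB  (n_A = 8, n_B = 8)
Step 2: Count runs R = 6.
Step 3: Under H0 (random ordering), E[R] = 2*n_A*n_B/(n_A+n_B) + 1 = 2*8*8/16 + 1 = 9.0000.
        Var[R] = 2*n_A*n_B*(2*n_A*n_B - n_A - n_B) / ((n_A+n_B)^2 * (n_A+n_B-1)) = 14336/3840 = 3.7333.
        SD[R] = 1.9322.
Step 4: Continuity-corrected z = (R + 0.5 - E[R]) / SD[R] = (6 + 0.5 - 9.0000) / 1.9322 = -1.2939.
Step 5: Two-sided p-value via normal approximation = 2*(1 - Phi(|z|)) = 0.195709.
Step 6: alpha = 0.1. fail to reject H0.

R = 6, z = -1.2939, p = 0.195709, fail to reject H0.


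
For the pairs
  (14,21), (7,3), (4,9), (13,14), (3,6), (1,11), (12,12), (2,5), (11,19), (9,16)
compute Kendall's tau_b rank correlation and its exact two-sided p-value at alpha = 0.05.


Step 1: Enumerate the 45 unordered pairs (i,j) with i<j and classify each by sign(x_j-x_i) * sign(y_j-y_i).
  (1,2):dx=-7,dy=-18->C; (1,3):dx=-10,dy=-12->C; (1,4):dx=-1,dy=-7->C; (1,5):dx=-11,dy=-15->C
  (1,6):dx=-13,dy=-10->C; (1,7):dx=-2,dy=-9->C; (1,8):dx=-12,dy=-16->C; (1,9):dx=-3,dy=-2->C
  (1,10):dx=-5,dy=-5->C; (2,3):dx=-3,dy=+6->D; (2,4):dx=+6,dy=+11->C; (2,5):dx=-4,dy=+3->D
  (2,6):dx=-6,dy=+8->D; (2,7):dx=+5,dy=+9->C; (2,8):dx=-5,dy=+2->D; (2,9):dx=+4,dy=+16->C
  (2,10):dx=+2,dy=+13->C; (3,4):dx=+9,dy=+5->C; (3,5):dx=-1,dy=-3->C; (3,6):dx=-3,dy=+2->D
  (3,7):dx=+8,dy=+3->C; (3,8):dx=-2,dy=-4->C; (3,9):dx=+7,dy=+10->C; (3,10):dx=+5,dy=+7->C
  (4,5):dx=-10,dy=-8->C; (4,6):dx=-12,dy=-3->C; (4,7):dx=-1,dy=-2->C; (4,8):dx=-11,dy=-9->C
  (4,9):dx=-2,dy=+5->D; (4,10):dx=-4,dy=+2->D; (5,6):dx=-2,dy=+5->D; (5,7):dx=+9,dy=+6->C
  (5,8):dx=-1,dy=-1->C; (5,9):dx=+8,dy=+13->C; (5,10):dx=+6,dy=+10->C; (6,7):dx=+11,dy=+1->C
  (6,8):dx=+1,dy=-6->D; (6,9):dx=+10,dy=+8->C; (6,10):dx=+8,dy=+5->C; (7,8):dx=-10,dy=-7->C
  (7,9):dx=-1,dy=+7->D; (7,10):dx=-3,dy=+4->D; (8,9):dx=+9,dy=+14->C; (8,10):dx=+7,dy=+11->C
  (9,10):dx=-2,dy=-3->C
Step 2: C = 34, D = 11, total pairs = 45.
Step 3: tau = (C - D)/(n(n-1)/2) = (34 - 11)/45 = 0.511111.
Step 4: Exact two-sided p-value (enumerate n! = 3628800 permutations of y under H0): p = 0.046623.
Step 5: alpha = 0.05. reject H0.

tau_b = 0.5111 (C=34, D=11), p = 0.046623, reject H0.


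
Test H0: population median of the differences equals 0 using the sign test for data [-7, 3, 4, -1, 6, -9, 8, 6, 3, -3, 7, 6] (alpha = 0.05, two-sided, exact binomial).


Step 1: Discard zero differences. Original n = 12; n_eff = number of nonzero differences = 12.
Nonzero differences (with sign): -7, +3, +4, -1, +6, -9, +8, +6, +3, -3, +7, +6
Step 2: Count signs: positive = 8, negative = 4.
Step 3: Under H0: P(positive) = 0.5, so the number of positives S ~ Bin(12, 0.5).
Step 4: Two-sided exact p-value = sum of Bin(12,0.5) probabilities at or below the observed probability = 0.387695.
Step 5: alpha = 0.05. fail to reject H0.

n_eff = 12, pos = 8, neg = 4, p = 0.387695, fail to reject H0.


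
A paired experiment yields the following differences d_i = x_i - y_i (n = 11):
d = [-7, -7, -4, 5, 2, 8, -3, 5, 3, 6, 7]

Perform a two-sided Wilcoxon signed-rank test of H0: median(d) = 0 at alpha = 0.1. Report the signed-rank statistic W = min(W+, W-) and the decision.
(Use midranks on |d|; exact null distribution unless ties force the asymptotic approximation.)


Step 1: Drop any zero differences (none here) and take |d_i|.
|d| = [7, 7, 4, 5, 2, 8, 3, 5, 3, 6, 7]
Step 2: Midrank |d_i| (ties get averaged ranks).
ranks: |7|->9, |7|->9, |4|->4, |5|->5.5, |2|->1, |8|->11, |3|->2.5, |5|->5.5, |3|->2.5, |6|->7, |7|->9
Step 3: Attach original signs; sum ranks with positive sign and with negative sign.
W+ = 5.5 + 1 + 11 + 5.5 + 2.5 + 7 + 9 = 41.5
W- = 9 + 9 + 4 + 2.5 = 24.5
(Check: W+ + W- = 66 should equal n(n+1)/2 = 66.)
Step 4: Test statistic W = min(W+, W-) = 24.5.
Step 5: Ties in |d|, so use the tie-corrected normal approximation.
        E[W] = n(n+1)/4 = 11*12/4 = 33.
        Tie groups: |d|=3 (t=2), |d|=5 (t=2), |d|=7 (t=3); sum(t^3 - t) = 36.
        Var[W] = n(n+1)(2n+1)/24 - sum(t^3-t)/48 = 3036/24 - 36/48 = 125.75.
        z = (W - E[W]) / sqrt(Var[W]) = (24.5 - 33) / 11.2138 = -0.7580.
        Two-sided p = 2*Phi(z) = 0.448455.
Step 6: alpha = 0.1. fail to reject H0.

W+ = 41.5, W- = 24.5, W = min = 24.5, p = 0.448455, fail to reject H0.


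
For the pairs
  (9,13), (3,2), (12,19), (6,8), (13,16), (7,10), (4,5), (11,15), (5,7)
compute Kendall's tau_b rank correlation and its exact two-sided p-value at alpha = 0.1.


Step 1: Enumerate the 36 unordered pairs (i,j) with i<j and classify each by sign(x_j-x_i) * sign(y_j-y_i).
  (1,2):dx=-6,dy=-11->C; (1,3):dx=+3,dy=+6->C; (1,4):dx=-3,dy=-5->C; (1,5):dx=+4,dy=+3->C
  (1,6):dx=-2,dy=-3->C; (1,7):dx=-5,dy=-8->C; (1,8):dx=+2,dy=+2->C; (1,9):dx=-4,dy=-6->C
  (2,3):dx=+9,dy=+17->C; (2,4):dx=+3,dy=+6->C; (2,5):dx=+10,dy=+14->C; (2,6):dx=+4,dy=+8->C
  (2,7):dx=+1,dy=+3->C; (2,8):dx=+8,dy=+13->C; (2,9):dx=+2,dy=+5->C; (3,4):dx=-6,dy=-11->C
  (3,5):dx=+1,dy=-3->D; (3,6):dx=-5,dy=-9->C; (3,7):dx=-8,dy=-14->C; (3,8):dx=-1,dy=-4->C
  (3,9):dx=-7,dy=-12->C; (4,5):dx=+7,dy=+8->C; (4,6):dx=+1,dy=+2->C; (4,7):dx=-2,dy=-3->C
  (4,8):dx=+5,dy=+7->C; (4,9):dx=-1,dy=-1->C; (5,6):dx=-6,dy=-6->C; (5,7):dx=-9,dy=-11->C
  (5,8):dx=-2,dy=-1->C; (5,9):dx=-8,dy=-9->C; (6,7):dx=-3,dy=-5->C; (6,8):dx=+4,dy=+5->C
  (6,9):dx=-2,dy=-3->C; (7,8):dx=+7,dy=+10->C; (7,9):dx=+1,dy=+2->C; (8,9):dx=-6,dy=-8->C
Step 2: C = 35, D = 1, total pairs = 36.
Step 3: tau = (C - D)/(n(n-1)/2) = (35 - 1)/36 = 0.944444.
Step 4: Exact two-sided p-value (enumerate n! = 362880 permutations of y under H0): p = 0.000050.
Step 5: alpha = 0.1. reject H0.

tau_b = 0.9444 (C=35, D=1), p = 0.000050, reject H0.
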